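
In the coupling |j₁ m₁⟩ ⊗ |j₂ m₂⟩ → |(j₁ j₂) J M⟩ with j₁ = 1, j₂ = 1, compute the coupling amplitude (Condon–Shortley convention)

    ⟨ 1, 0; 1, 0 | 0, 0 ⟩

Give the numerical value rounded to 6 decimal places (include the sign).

√[1·2!0!0!/3! · 1!1!1!1!0!0!] = √(1/3)
  +(−1)^1/∏(1,1,0,0,0,0)! = -1  (running -1)
⟨..|..⟩ = √(1/3)·(-1) = -0.577350

-0.577350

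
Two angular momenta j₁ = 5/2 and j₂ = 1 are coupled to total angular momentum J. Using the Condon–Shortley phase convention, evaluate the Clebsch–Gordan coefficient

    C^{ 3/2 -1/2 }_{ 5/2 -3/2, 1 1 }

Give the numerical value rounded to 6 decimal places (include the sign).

√[4·2!3!0!/6! · 1!4!2!0!1!2!] = √(32/5)
  +(−1)^2/∏(2,0,2,0,1,0)! = 1/4  (running 1/4)
⟨..|..⟩ = √(32/5)·(1/4) = +0.632456

+√(2/5) = +0.632456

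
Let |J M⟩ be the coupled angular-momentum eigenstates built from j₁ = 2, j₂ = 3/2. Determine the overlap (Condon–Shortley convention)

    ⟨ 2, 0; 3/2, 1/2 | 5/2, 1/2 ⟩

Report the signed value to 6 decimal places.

√[6·1!3!2!/7! · 2!2!2!1!3!2!] = √(48/35)
  +(−1)^0/∏(0,1,2,2,1,0)! = 1/4  (running 1/4)
  +(−1)^1/∏(1,0,1,1,2,1)! = -1/2  (running -1/4)
⟨..|..⟩ = √(48/35)·(-1/4) = -0.292770

-0.292770  (= −√(3/35))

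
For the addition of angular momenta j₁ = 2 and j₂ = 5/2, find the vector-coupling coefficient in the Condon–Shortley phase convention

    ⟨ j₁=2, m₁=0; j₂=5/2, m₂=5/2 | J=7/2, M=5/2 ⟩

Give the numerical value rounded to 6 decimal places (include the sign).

-0.690066

j₁+j₂−J=1  J+j₁−j₂=3  J−j₁+j₂=4  j₁+j₂+J+1=9
(j₁±m₁, j₂±m₂, J±M) = (2,2,5,0,6,1)
P² = 7680/7
sum k=1..1:
  [1] −1/48 = -1/48
S = -1/48
C² = P²·S² = 10/21 ; C = -0.690066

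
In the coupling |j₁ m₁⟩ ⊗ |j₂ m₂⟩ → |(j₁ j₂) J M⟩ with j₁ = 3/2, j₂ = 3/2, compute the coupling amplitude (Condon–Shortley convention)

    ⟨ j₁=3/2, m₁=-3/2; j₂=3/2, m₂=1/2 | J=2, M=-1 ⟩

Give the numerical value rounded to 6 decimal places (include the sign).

−√(1/2) ≈ -0.707107

triangle: 1!×2!×2!/6! = 4/720
(j±m)!: 0!×3!×2!×1!×1!×3! = 72
prefactor² = (2J+1)×Δ×N² = 2
  k=1: −1/(1!×0!×2!×1!×0!×1!) = -1/2
Σ = -1/2  ⇒  CG² = 2×(-1/2)² = 1/2
CG = −√(1/2) = -0.707107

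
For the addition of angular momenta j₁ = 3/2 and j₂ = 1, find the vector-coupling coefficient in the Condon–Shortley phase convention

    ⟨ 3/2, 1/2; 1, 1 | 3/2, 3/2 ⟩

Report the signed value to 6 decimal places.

√[4·1!2!1!/5! · 2!1!2!0!3!0!] = √(8/5)
  +(−1)^1/∏(1,0,0,1,2,0)! = -1/2  (running -1/2)
⟨..|..⟩ = √(8/5)·(-1/2) = -0.632456

−√(2/5) ≈ -0.632456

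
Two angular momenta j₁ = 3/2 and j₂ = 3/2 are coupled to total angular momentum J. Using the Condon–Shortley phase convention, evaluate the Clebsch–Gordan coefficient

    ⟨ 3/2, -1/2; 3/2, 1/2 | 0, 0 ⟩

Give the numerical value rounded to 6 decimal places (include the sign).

+0.500000

j₁+j₂−J=3  J+j₁−j₂=0  J−j₁+j₂=0  j₁+j₂+J+1=4
(j₁±m₁, j₂±m₂, J±M) = (1,2,2,1,0,0)
P² = 1
sum k=2..2:
  [2] +1/2 = 1/2
S = 1/2
C² = P²·S² = 1/4 ; C = +0.500000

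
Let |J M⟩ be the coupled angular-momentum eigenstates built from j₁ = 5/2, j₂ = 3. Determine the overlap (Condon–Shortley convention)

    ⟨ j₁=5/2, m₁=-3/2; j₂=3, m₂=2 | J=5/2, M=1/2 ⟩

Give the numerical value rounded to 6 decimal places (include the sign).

√[6·3!2!3!/9! · 1!4!5!1!3!2!] = √(288/7)
  +(−1)^2/∏(2,1,2,3,0,0)! = 1/24  (running 1/24)
  +(−1)^3/∏(3,0,1,2,1,1)! = -1/12  (running -1/24)
⟨..|..⟩ = √(288/7)·(-1/24) = -0.267261

-0.267261  (= −√(1/14))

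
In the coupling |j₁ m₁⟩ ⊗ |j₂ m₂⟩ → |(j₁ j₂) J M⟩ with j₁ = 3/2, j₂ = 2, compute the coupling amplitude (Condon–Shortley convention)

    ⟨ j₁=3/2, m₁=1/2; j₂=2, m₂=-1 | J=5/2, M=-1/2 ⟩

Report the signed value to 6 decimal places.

+0.597614  (= +√(5/14))

triangle: 1!*2!*3!/7! = 12/5040
(j±m)!: 2!*1!*1!*3!*2!*3! = 144
prefactor² = (2J+1)*Δ*N² = 72/35
  k=0: +1/(0!*1!*1!*1!*1!*2!) = 1/2
  k=1: −1/(1!*0!*0!*0!*2!*3!) = -1/12
Σ = 5/12  ⇒  CG² = 72/35*5/12² = 5/14
CG = +√(5/14) = +0.597614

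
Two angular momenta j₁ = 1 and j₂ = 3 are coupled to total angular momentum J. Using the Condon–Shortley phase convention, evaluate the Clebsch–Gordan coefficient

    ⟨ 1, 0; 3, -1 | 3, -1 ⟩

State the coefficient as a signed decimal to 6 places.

j₁+j₂−J=1  J+j₁−j₂=1  J−j₁+j₂=5  j₁+j₂+J+1=8
(j₁±m₁, j₂±m₂, J±M) = (1,1,2,4,2,4)
P² = 48
sum k=0..1:
  [0] +1/12 = 1/12
  [1] −1/24 = -1/24
S = 1/24
C² = P²·S² = 1/12 ; C = +0.288675

+√(1/12) = +0.288675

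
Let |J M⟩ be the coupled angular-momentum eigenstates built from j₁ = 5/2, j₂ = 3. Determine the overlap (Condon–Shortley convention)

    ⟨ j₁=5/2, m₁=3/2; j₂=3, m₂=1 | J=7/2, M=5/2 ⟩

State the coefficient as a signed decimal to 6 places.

-0.398410

√[8·2!3!4!/10! · 4!1!4!2!6!1!] = √(18432/35)
  +(−1)^0/∏(0,2,1,4,2,0)! = 1/96  (running 1/96)
  +(−1)^1/∏(1,1,0,3,3,1)! = -1/36  (running -5/288)
⟨..|..⟩ = √(18432/35)·(-5/288) = -0.398410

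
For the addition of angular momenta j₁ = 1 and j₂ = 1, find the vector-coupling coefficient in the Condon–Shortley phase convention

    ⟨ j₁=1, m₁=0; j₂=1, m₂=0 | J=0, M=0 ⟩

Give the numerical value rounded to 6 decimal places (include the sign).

√[1·2!0!0!/3! · 1!1!1!1!0!0!] = √(1/3)
  +(−1)^1/∏(1,1,0,0,0,0)! = -1  (running -1)
⟨..|..⟩ = √(1/3)·(-1) = -0.577350

-0.577350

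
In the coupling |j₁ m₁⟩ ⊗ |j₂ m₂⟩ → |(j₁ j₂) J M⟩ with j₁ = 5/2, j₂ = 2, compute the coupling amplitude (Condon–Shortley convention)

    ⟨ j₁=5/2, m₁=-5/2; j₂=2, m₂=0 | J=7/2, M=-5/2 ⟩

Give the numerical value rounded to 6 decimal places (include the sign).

√[8·1!4!3!/9! · 0!5!2!2!1!6!] = √(7680/7)
  +(−1)^1/∏(1,0,4,1,0,2)! = -1/48  (running -1/48)
⟨..|..⟩ = √(7680/7)·(-1/48) = -0.690066

-0.690066  (= −√(10/21))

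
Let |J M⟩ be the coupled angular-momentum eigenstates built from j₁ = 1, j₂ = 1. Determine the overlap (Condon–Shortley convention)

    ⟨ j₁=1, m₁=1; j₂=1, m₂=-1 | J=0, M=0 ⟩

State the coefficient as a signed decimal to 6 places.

√[1·2!0!0!/3! · 2!0!0!2!0!0!] = √(4/3)
  +(−1)^0/∏(0,2,0,0,0,0)! = 1/2  (running 1/2)
⟨..|..⟩ = √(4/3)·(1/2) = +0.577350

+0.577350  (= +√(1/3))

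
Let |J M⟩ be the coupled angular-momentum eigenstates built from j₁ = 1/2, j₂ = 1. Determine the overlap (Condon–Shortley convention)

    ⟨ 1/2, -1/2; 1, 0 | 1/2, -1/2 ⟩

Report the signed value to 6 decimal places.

-0.577350  (= −√(1/3))

j₁+j₂−J=1  J+j₁−j₂=0  J−j₁+j₂=1  j₁+j₂+J+1=3
(j₁±m₁, j₂±m₂, J±M) = (0,1,1,1,0,1)
P² = 1/3
sum k=1..1:
  [1] −1/1 = -1
S = -1
C² = P²·S² = 1/3 ; C = -0.577350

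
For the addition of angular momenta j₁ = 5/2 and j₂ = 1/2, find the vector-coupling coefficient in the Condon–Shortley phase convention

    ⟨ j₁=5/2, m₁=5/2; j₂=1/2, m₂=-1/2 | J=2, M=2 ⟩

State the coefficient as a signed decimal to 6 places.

triangle: 1!·4!·0!/6! = 24/720
(j±m)!: 5!·0!·0!·1!·4!·0! = 2880
prefactor² = (2J+1)·Δ·N² = 480
  k=0: +1/(0!·1!·0!·0!·4!·0!) = 1/24
Σ = 1/24  ⇒  CG² = 480·1/24² = 5/6
CG = +√(5/6) = +0.912871

+0.912871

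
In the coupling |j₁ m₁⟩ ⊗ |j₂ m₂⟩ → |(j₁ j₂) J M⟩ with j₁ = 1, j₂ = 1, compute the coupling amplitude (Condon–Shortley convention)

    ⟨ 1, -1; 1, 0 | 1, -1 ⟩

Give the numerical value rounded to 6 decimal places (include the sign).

−√(1/2) = -0.707107

triangle: 1!*1!*1!/4! = 1/24
(j±m)!: 0!*2!*1!*1!*0!*2! = 4
prefactor² = (2J+1)*Δ*N² = 1/2
  k=1: −1/(1!*0!*1!*0!*0!*1!) = -1
Σ = -1  ⇒  CG² = 1/2*(-1)² = 1/2
CG = −√(1/2) = -0.707107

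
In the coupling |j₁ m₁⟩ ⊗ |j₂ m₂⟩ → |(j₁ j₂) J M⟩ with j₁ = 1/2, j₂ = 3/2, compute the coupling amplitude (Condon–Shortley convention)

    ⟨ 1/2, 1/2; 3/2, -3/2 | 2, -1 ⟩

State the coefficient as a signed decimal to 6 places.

√[5·0!1!3!/5! · 1!0!0!3!1!3!] = √(9)
  +(−1)^0/∏(0,0,0,0,1,3)! = 1/6  (running 1/6)
⟨..|..⟩ = √(9)·(1/6) = +0.500000

+0.500000  (= +√(1/4))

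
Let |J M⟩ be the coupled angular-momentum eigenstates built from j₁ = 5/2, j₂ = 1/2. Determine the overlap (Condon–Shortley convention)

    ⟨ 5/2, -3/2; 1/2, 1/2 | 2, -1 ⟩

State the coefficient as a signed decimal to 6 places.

triangle: 1!×4!×0!/6! = 24/720
(j±m)!: 1!×4!×1!×0!×1!×3! = 144
prefactor² = (2J+1)×Δ×N² = 24
  k=1: −1/(1!×0!×3!×0!×1!×0!) = -1/6
Σ = -1/6  ⇒  CG² = 24×(-1/6)² = 2/3
CG = −√(2/3) = -0.816497

-0.816497  (= −√(2/3))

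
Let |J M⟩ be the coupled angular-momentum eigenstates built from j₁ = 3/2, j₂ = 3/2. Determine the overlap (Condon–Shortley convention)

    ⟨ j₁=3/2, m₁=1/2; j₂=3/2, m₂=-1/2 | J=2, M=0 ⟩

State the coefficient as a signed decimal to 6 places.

+0.500000  (= +√(1/4))

√[5·1!2!2!/6! · 2!1!1!2!2!2!] = √(4/9)
  +(−1)^0/∏(0,1,1,1,1,1)! = 1  (running 1)
  +(−1)^1/∏(1,0,0,0,2,2)! = -1/4  (running 3/4)
⟨..|..⟩ = √(4/9)·(3/4) = +0.500000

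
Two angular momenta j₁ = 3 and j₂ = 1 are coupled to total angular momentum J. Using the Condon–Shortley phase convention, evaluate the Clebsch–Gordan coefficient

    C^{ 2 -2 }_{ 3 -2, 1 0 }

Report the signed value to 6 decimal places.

-0.487950  (= −√(5/21))

j₁+j₂−J=2  J+j₁−j₂=4  J−j₁+j₂=0  j₁+j₂+J+1=7
(j₁±m₁, j₂±m₂, J±M) = (1,5,1,1,0,4)
P² = 960/7
sum k=1..1:
  [1] −1/24 = -1/24
S = -1/24
C² = P²·S² = 5/21 ; C = -0.487950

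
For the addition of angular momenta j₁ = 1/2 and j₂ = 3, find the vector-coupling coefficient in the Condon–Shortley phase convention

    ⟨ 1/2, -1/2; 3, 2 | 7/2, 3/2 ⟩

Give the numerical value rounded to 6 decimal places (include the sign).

+√(2/7) = +0.534522

j₁+j₂−J=0  J+j₁−j₂=1  J−j₁+j₂=6  j₁+j₂+J+1=8
(j₁±m₁, j₂±m₂, J±M) = (0,1,5,1,5,2)
P² = 28800/7
sum k=0..0:
  [0] +1/120 = 1/120
S = 1/120
C² = P²·S² = 2/7 ; C = +0.534522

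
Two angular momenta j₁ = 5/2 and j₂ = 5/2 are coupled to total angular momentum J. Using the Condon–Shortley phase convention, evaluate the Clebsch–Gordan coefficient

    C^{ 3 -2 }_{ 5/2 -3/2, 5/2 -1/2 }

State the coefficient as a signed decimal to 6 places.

-0.288675  (= −√(1/12))

triangle: 2!·3!·3!/9! = 72/362880
(j±m)!: 1!·4!·2!·3!·1!·5! = 34560
prefactor² = (2J+1)·Δ·N² = 48
  k=1: −1/(1!·1!·3!·1!·0!·2!) = -1/12
  k=2: +1/(2!·0!·2!·0!·1!·3!) = 1/24
Σ = -1/24  ⇒  CG² = 48·(-1/24)² = 1/12
CG = −√(1/12) = -0.288675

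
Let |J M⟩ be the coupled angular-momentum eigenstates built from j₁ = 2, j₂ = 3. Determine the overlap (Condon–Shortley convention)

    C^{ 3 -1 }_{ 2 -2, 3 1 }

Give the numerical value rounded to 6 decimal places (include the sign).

+0.632456

j₁+j₂−J=2  J+j₁−j₂=2  J−j₁+j₂=4  j₁+j₂+J+1=9
(j₁±m₁, j₂±m₂, J±M) = (0,4,4,2,2,4)
P² = 512/5
sum k=2..2:
  [2] +1/16 = 1/16
S = 1/16
C² = P²·S² = 2/5 ; C = +0.632456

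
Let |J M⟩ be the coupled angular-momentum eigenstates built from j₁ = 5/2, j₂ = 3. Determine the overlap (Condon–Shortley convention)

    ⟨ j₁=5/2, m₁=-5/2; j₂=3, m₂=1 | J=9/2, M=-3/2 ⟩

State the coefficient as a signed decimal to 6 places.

√[10·1!4!5!/11! · 0!5!4!2!3!6!] = √(1382400/77)
  +(−1)^1/∏(1,0,4,3,0,2)! = -1/288  (running -1/288)
⟨..|..⟩ = √(1382400/77)·(-1/288) = -0.465242

−√(50/231) = -0.465242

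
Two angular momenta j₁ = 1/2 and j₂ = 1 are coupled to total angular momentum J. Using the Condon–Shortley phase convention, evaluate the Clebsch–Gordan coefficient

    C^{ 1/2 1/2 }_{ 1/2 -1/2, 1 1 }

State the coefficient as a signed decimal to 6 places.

√[2·1!0!1!/3! · 0!1!2!0!1!0!] = √(2/3)
  +(−1)^1/∏(1,0,0,1,0,0)! = -1  (running -1)
⟨..|..⟩ = √(2/3)·(-1) = -0.816497

−√(2/3) ≈ -0.816497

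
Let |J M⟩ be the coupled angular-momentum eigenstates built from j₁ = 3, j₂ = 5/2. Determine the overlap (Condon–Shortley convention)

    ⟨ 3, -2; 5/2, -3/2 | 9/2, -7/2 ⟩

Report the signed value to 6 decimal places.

-0.100504  (= −√(1/99))

j₁+j₂−J=1  J+j₁−j₂=5  J−j₁+j₂=4  j₁+j₂+J+1=11
(j₁±m₁, j₂±m₂, J±M) = (1,5,1,4,1,8)
P² = 921600/11
sum k=0..1:
  [0] +1/720 = 1/720
  [1] −1/576 = -1/576
S = -1/2880
C² = P²·S² = 1/99 ; C = -0.100504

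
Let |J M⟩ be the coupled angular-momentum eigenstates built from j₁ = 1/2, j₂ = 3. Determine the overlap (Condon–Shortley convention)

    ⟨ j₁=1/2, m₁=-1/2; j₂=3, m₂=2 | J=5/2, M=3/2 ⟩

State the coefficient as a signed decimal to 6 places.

triangle: 1!·0!·5!/7! = 120/5040
(j±m)!: 0!·1!·5!·1!·4!·1! = 2880
prefactor² = (2J+1)·Δ·N² = 2880/7
  k=1: −1/(1!·0!·0!·4!·0!·1!) = -1/24
Σ = -1/24  ⇒  CG² = 2880/7·(-1/24)² = 5/7
CG = −√(5/7) = -0.845154

-0.845154  (= −√(5/7))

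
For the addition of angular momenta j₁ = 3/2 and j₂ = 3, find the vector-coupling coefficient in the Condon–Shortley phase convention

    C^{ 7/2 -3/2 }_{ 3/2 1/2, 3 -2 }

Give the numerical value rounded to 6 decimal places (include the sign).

j₁+j₂−J=1  J+j₁−j₂=2  J−j₁+j₂=5  j₁+j₂+J+1=9
(j₁±m₁, j₂±m₂, J±M) = (2,1,1,5,2,5)
P² = 6400/21
sum k=0..1:
  [0] +1/24 = 1/24
  [1] −1/240 = -1/240
S = 3/80
C² = P²·S² = 3/7 ; C = +0.654654

+√(3/7) ≈ +0.654654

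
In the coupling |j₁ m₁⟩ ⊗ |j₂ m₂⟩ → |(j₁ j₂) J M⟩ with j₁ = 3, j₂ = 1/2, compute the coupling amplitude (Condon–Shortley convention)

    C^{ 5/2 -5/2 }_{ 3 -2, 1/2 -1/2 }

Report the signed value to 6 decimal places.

+0.377964

triangle: 1!*5!*0!/7! = 120/5040
(j±m)!: 1!*5!*0!*1!*0!*5! = 14400
prefactor² = (2J+1)*Δ*N² = 14400/7
  k=0: +1/(0!*1!*5!*0!*0!*0!) = 1/120
Σ = 1/120  ⇒  CG² = 14400/7*1/120² = 1/7
CG = +√(1/7) = +0.377964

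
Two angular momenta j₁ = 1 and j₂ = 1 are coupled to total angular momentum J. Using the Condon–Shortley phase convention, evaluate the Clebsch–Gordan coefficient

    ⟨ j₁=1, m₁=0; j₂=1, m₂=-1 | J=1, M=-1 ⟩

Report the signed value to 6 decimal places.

√[3·1!1!1!/4! · 1!1!0!2!0!2!] = √(1/2)
  +(−1)^0/∏(0,1,1,0,0,1)! = 1  (running 1)
⟨..|..⟩ = √(1/2)·(1) = +0.707107

+0.707107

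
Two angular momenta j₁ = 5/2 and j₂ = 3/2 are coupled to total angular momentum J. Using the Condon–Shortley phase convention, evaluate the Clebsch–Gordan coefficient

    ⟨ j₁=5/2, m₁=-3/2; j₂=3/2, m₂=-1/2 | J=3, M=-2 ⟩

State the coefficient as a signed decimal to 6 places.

−√(1/12) = -0.288675

√[7·1!4!2!/8! · 1!4!1!2!1!5!] = √(48)
  +(−1)^0/∏(0,1,4,1,0,1)! = 1/24  (running 1/24)
  +(−1)^1/∏(1,0,3,0,1,2)! = -1/12  (running -1/24)
⟨..|..⟩ = √(48)·(-1/24) = -0.288675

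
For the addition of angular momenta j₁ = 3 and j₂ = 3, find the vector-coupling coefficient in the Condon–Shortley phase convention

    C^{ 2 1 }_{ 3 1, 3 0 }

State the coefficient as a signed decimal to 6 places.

triangle: 4!*2!*2!/9! = 96/362880
(j±m)!: 4!*2!*3!*3!*3!*1! = 10368
prefactor² = (2J+1)*Δ*N² = 96/7
  k=1: −1/(1!*3!*1!*2!*1!*0!) = -1/12
  k=2: +1/(2!*2!*0!*1!*2!*1!) = 1/8
Σ = 1/24  ⇒  CG² = 96/7*1/24² = 1/42
CG = +√(1/42) = +0.154303

+√(1/42) ≈ +0.154303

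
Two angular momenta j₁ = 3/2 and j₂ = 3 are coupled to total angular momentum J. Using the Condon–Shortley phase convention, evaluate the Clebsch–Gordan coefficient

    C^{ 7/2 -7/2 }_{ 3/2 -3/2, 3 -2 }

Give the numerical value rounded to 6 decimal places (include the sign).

-0.577350  (= −√(1/3))

j₁+j₂−J=1  J+j₁−j₂=2  J−j₁+j₂=5  j₁+j₂+J+1=9
(j₁±m₁, j₂±m₂, J±M) = (0,3,1,5,0,7)
P² = 19200
sum k=1..1:
  [1] −1/240 = -1/240
S = -1/240
C² = P²·S² = 1/3 ; C = -0.577350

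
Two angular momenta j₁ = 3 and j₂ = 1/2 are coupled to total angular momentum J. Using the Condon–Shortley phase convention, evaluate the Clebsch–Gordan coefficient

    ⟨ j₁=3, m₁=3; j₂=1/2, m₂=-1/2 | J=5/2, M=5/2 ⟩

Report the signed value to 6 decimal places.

√[6·1!5!0!/7! · 6!0!0!1!5!0!] = √(86400/7)
  +(−1)^0/∏(0,1,0,0,5,0)! = 1/120  (running 1/120)
⟨..|..⟩ = √(86400/7)·(1/120) = +0.925820

+√(6/7) = +0.925820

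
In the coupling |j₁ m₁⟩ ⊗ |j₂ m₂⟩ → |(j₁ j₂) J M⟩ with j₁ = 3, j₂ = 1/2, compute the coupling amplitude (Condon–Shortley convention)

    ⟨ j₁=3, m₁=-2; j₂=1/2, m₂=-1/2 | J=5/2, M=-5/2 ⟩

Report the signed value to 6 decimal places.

+0.377964  (= +√(1/7))

triangle: 1!×5!×0!/7! = 120/5040
(j±m)!: 1!×5!×0!×1!×0!×5! = 14400
prefactor² = (2J+1)×Δ×N² = 14400/7
  k=0: +1/(0!×1!×5!×0!×0!×0!) = 1/120
Σ = 1/120  ⇒  CG² = 14400/7×1/120² = 1/7
CG = +√(1/7) = +0.377964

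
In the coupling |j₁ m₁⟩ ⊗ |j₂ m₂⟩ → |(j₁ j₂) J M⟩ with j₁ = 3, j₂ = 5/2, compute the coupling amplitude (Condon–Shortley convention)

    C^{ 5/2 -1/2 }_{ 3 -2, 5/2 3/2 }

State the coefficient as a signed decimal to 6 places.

-0.267261  (= −√(1/14))

j₁+j₂−J=3  J+j₁−j₂=3  J−j₁+j₂=2  j₁+j₂+J+1=9
(j₁±m₁, j₂±m₂, J±M) = (1,5,4,1,2,3)
P² = 288/7
sum k=2..3:
  [2] +1/24 = 1/24
  [3] −1/12 = -1/12
S = -1/24
C² = P²·S² = 1/14 ; C = -0.267261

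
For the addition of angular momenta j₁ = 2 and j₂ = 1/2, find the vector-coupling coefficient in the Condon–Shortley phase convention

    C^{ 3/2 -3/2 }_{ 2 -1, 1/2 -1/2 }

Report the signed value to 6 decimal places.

√[4·1!3!0!/5! · 1!3!0!1!0!3!] = √(36/5)
  +(−1)^0/∏(0,1,3,0,0,0)! = 1/6  (running 1/6)
⟨..|..⟩ = √(36/5)·(1/6) = +0.447214

+√(1/5) = +0.447214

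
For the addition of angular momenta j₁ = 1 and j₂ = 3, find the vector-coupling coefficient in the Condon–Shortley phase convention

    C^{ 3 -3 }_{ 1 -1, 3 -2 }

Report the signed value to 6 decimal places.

j₁+j₂−J=1  J+j₁−j₂=1  J−j₁+j₂=5  j₁+j₂+J+1=8
(j₁±m₁, j₂±m₂, J±M) = (0,2,1,5,0,6)
P² = 3600
sum k=1..1:
  [1] −1/120 = -1/120
S = -1/120
C² = P²·S² = 1/4 ; C = -0.500000

−√(1/4) ≈ -0.500000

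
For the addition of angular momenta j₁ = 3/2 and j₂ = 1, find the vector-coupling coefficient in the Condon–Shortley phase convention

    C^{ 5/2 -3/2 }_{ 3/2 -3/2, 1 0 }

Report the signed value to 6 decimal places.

triangle: 0!×3!×2!/6! = 12/720
(j±m)!: 0!×3!×1!×1!×1!×4! = 144
prefactor² = (2J+1)×Δ×N² = 72/5
  k=0: +1/(0!×0!×3!×1!×0!×1!) = 1/6
Σ = 1/6  ⇒  CG² = 72/5×1/6² = 2/5
CG = +√(2/5) = +0.632456

+√(2/5) = +0.632456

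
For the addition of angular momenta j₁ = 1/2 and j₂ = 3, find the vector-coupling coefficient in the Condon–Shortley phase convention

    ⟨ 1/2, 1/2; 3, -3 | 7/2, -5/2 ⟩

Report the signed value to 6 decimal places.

j₁+j₂−J=0  J+j₁−j₂=1  J−j₁+j₂=6  j₁+j₂+J+1=8
(j₁±m₁, j₂±m₂, J±M) = (1,0,0,6,1,6)
P² = 518400/7
sum k=0..0:
  [0] +1/720 = 1/720
S = 1/720
C² = P²·S² = 1/7 ; C = +0.377964

+0.377964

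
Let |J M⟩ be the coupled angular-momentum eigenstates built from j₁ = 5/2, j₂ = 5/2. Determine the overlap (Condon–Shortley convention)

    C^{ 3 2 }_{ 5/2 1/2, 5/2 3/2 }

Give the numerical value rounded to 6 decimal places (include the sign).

√[7·2!3!3!/9! · 3!2!4!1!5!1!] = √(48)
  +(−1)^1/∏(1,1,1,3,2,0)! = -1/12  (running -1/12)
  +(−1)^2/∏(2,0,0,2,3,1)! = 1/24  (running -1/24)
⟨..|..⟩ = √(48)·(-1/24) = -0.288675

−√(1/12) ≈ -0.288675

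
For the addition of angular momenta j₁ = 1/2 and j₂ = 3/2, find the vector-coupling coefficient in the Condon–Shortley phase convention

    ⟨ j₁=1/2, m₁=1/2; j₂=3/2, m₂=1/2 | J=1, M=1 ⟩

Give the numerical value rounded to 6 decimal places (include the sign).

+0.500000  (= +√(1/4))

j₁+j₂−J=1  J+j₁−j₂=0  J−j₁+j₂=2  j₁+j₂+J+1=4
(j₁±m₁, j₂±m₂, J±M) = (1,0,2,1,2,0)
P² = 1
sum k=0..0:
  [0] +1/2 = 1/2
S = 1/2
C² = P²·S² = 1/4 ; C = +0.500000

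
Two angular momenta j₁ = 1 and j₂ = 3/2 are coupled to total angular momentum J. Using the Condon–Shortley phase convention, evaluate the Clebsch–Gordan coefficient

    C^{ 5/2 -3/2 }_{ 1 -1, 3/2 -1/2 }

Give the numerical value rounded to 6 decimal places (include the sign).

√[6·0!2!3!/6! · 0!2!1!2!1!4!] = √(48/5)
  +(−1)^0/∏(0,0,2,1,0,2)! = 1/4  (running 1/4)
⟨..|..⟩ = √(48/5)·(1/4) = +0.774597

+0.774597  (= +√(3/5))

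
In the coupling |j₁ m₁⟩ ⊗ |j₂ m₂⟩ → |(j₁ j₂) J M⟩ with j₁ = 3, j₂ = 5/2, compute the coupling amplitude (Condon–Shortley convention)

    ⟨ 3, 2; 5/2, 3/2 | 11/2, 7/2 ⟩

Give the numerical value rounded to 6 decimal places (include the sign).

+√(6/11) = +0.738549

triangle: 0!*6!*5!/12! = 86400/479001600
(j±m)!: 5!*1!*4!*1!*9!*2! = 2090188800
prefactor² = (2J+1)*Δ*N² = 49766400/11
  k=0: +1/(0!*0!*1!*4!*5!*1!) = 1/2880
Σ = 1/2880  ⇒  CG² = 49766400/11*1/2880² = 6/11
CG = +√(6/11) = +0.738549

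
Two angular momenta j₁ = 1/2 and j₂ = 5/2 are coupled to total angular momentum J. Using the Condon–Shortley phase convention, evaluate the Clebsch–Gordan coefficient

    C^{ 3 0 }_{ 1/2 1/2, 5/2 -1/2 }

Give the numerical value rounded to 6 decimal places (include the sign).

+0.707107  (= +√(1/2))

√[7·0!1!5!/7! · 1!0!2!3!3!3!] = √(72)
  +(−1)^0/∏(0,0,0,2,1,3)! = 1/12  (running 1/12)
⟨..|..⟩ = √(72)·(1/12) = +0.707107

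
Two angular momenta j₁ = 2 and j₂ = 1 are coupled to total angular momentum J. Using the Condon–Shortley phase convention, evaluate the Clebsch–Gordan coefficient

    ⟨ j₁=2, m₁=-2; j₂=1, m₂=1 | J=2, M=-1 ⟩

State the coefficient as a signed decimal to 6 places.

−√(1/3) ≈ -0.577350

triangle: 1!*3!*1!/6! = 6/720
(j±m)!: 0!*4!*2!*0!*1!*3! = 288
prefactor² = (2J+1)*Δ*N² = 12
  k=1: −1/(1!*0!*3!*1!*0!*0!) = -1/6
Σ = -1/6  ⇒  CG² = 12*(-1/6)² = 1/3
CG = −√(1/3) = -0.577350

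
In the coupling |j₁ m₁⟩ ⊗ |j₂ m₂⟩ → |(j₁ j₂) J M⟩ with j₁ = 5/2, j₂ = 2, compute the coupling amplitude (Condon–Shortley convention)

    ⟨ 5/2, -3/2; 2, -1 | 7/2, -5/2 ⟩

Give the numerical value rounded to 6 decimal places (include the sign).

-0.125988  (= −√(1/63))

√[8·1!4!3!/9! · 1!4!1!3!1!6!] = √(2304/7)
  +(−1)^0/∏(0,1,4,1,0,2)! = 1/48  (running 1/48)
  +(−1)^1/∏(1,0,3,0,1,3)! = -1/36  (running -1/144)
⟨..|..⟩ = √(2304/7)·(-1/144) = -0.125988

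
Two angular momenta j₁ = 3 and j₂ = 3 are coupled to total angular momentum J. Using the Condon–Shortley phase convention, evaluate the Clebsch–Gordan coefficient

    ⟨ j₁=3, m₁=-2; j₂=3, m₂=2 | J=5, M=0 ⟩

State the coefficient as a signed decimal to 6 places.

j₁+j₂−J=1  J+j₁−j₂=5  J−j₁+j₂=5  j₁+j₂+J+1=12
(j₁±m₁, j₂±m₂, J±M) = (1,5,5,1,5,5)
P² = 480000/7
sum k=0..1:
  [0] +1/14400 = 1/14400
  [1] −1/576 = -1/576
S = -1/600
C² = P²·S² = 4/21 ; C = -0.436436

-0.436436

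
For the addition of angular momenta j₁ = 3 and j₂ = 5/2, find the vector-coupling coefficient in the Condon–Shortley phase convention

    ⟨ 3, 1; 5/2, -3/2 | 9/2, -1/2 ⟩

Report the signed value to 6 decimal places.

triangle: 1!·5!·4!/11! = 2880/39916800
(j±m)!: 4!·2!·1!·4!·4!·5! = 3317760
prefactor² = (2J+1)·Δ·N² = 184320/77
  k=0: +1/(0!·1!·2!·1!·3!·3!) = 1/72
  k=1: −1/(1!·0!·1!·0!·4!·4!) = -1/576
Σ = 7/576  ⇒  CG² = 184320/77·7/576² = 35/99
CG = +√(35/99) = +0.594588

+0.594588  (= +√(35/99))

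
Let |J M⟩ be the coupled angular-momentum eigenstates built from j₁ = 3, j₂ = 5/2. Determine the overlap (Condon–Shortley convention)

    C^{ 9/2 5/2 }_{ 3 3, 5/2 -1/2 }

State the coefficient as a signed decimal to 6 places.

triangle: 1!·5!·4!/11! = 2880/39916800
(j±m)!: 6!·0!·2!·3!·7!·2! = 87091200
prefactor² = (2J+1)·Δ·N² = 691200/11
  k=0: +1/(0!·1!·0!·2!·5!·2!) = 1/480
Σ = 1/480  ⇒  CG² = 691200/11·1/480² = 3/11
CG = +√(3/11) = +0.522233

+√(3/11) = +0.522233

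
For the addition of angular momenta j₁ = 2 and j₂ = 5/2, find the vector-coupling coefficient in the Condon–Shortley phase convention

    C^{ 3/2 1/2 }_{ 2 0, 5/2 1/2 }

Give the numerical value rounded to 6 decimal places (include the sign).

j₁+j₂−J=3  J+j₁−j₂=1  J−j₁+j₂=2  j₁+j₂+J+1=7
(j₁±m₁, j₂±m₂, J±M) = (2,2,3,2,2,1)
P² = 32/35
sum k=1..2:
  [1] −1/4 = -1/4
  [2] +1/2 = 1/2
S = 1/4
C² = P²·S² = 2/35 ; C = +0.239046

+√(2/35) = +0.239046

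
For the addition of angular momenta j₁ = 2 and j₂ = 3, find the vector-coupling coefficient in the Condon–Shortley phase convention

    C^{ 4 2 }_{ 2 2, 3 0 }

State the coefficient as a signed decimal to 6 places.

√[9·1!3!5!/10! · 4!0!3!3!6!2!] = √(15552/7)
  +(−1)^0/∏(0,1,0,3,3,2)! = 1/72  (running 1/72)
⟨..|..⟩ = √(15552/7)·(1/72) = +0.654654

+√(3/7) ≈ +0.654654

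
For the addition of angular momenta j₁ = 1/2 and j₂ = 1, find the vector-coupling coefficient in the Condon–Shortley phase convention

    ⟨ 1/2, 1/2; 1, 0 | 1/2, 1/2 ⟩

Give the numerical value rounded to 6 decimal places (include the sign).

+√(1/3) = +0.577350

j₁+j₂−J=1  J+j₁−j₂=0  J−j₁+j₂=1  j₁+j₂+J+1=3
(j₁±m₁, j₂±m₂, J±M) = (1,0,1,1,1,0)
P² = 1/3
sum k=0..0:
  [0] +1/1 = 1
S = 1
C² = P²·S² = 1/3 ; C = +0.577350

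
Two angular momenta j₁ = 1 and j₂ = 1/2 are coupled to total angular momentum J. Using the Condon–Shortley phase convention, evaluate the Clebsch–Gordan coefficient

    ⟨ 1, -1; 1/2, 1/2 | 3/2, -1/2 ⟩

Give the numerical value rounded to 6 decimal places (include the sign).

√[4·0!2!1!/4! · 0!2!1!0!1!2!] = √(4/3)
  +(−1)^0/∏(0,0,2,1,0,0)! = 1/2  (running 1/2)
⟨..|..⟩ = √(4/3)·(1/2) = +0.577350

+√(1/3) = +0.577350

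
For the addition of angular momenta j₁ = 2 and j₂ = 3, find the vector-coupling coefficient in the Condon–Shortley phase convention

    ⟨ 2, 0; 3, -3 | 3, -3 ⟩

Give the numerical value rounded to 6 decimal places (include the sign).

+0.645497  (= +√(5/12))

√[7·2!2!4!/9! · 2!2!0!6!0!6!] = √(3840)
  +(−1)^0/∏(0,2,2,0,0,4)! = 1/96  (running 1/96)
⟨..|..⟩ = √(3840)·(1/96) = +0.645497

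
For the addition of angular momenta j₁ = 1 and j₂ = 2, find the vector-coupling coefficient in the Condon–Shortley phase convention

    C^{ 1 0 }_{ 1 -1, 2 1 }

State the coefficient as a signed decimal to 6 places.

+0.547723

√[3·2!0!2!/5! · 0!2!3!1!1!1!] = √(6/5)
  +(−1)^2/∏(2,0,0,1,0,1)! = 1/2  (running 1/2)
⟨..|..⟩ = √(6/5)·(1/2) = +0.547723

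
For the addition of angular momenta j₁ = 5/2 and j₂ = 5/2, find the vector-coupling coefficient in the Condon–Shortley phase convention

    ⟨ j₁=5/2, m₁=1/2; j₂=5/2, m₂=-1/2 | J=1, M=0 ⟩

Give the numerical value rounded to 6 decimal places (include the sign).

+√(1/70) ≈ +0.119523

j₁+j₂−J=4  J+j₁−j₂=1  J−j₁+j₂=1  j₁+j₂+J+1=7
(j₁±m₁, j₂±m₂, J±M) = (3,2,2,3,1,1)
P² = 72/35
sum k=1..2:
  [1] −1/6 = -1/6
  [2] +1/4 = 1/4
S = 1/12
C² = P²·S² = 1/70 ; C = +0.119523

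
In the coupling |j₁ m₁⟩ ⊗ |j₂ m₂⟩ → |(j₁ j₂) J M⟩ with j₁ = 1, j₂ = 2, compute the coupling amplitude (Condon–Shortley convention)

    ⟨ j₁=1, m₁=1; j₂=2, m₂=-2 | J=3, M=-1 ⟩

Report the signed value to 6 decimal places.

j₁+j₂−J=0  J+j₁−j₂=2  J−j₁+j₂=4  j₁+j₂+J+1=7
(j₁±m₁, j₂±m₂, J±M) = (2,0,0,4,2,4)
P² = 768/5
sum k=0..0:
  [0] +1/48 = 1/48
S = 1/48
C² = P²·S² = 1/15 ; C = +0.258199

+√(1/15) = +0.258199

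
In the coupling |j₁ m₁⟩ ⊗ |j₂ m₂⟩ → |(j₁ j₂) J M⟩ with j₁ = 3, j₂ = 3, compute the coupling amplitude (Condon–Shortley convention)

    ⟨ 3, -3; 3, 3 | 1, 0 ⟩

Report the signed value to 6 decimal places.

−√(9/28) ≈ -0.566947

triangle: 5!*1!*1!/8! = 120/40320
(j±m)!: 0!*6!*6!*0!*1!*1! = 518400
prefactor² = (2J+1)*Δ*N² = 32400/7
  k=5: −1/(5!*0!*1!*1!*0!*0!) = -1/120
Σ = -1/120  ⇒  CG² = 32400/7*(-1/120)² = 9/28
CG = −√(9/28) = -0.566947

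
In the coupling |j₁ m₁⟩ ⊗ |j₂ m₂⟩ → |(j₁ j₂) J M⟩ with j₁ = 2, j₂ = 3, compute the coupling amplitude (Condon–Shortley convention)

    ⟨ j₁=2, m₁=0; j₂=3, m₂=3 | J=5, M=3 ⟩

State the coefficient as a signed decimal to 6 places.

j₁+j₂−J=0  J+j₁−j₂=4  J−j₁+j₂=6  j₁+j₂+J+1=11
(j₁±m₁, j₂±m₂, J±M) = (2,2,6,0,8,2)
P² = 1105920
sum k=0..0:
  [0] +1/2880 = 1/2880
S = 1/2880
C² = P²·S² = 2/15 ; C = +0.365148

+√(2/15) ≈ +0.365148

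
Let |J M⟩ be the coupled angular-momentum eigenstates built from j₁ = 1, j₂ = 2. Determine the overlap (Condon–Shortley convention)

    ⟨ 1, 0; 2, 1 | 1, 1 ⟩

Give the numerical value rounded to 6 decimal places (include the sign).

√[3·2!0!2!/5! · 1!1!3!1!2!0!] = √(6/5)
  +(−1)^1/∏(1,1,0,2,0,0)! = -1/2  (running -1/2)
⟨..|..⟩ = √(6/5)·(-1/2) = -0.547723

−√(3/10) = -0.547723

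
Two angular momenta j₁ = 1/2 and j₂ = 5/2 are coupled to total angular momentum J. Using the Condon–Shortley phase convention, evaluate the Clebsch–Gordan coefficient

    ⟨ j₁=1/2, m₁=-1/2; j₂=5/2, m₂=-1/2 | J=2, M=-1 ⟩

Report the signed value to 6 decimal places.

-0.577350  (= −√(1/3))

j₁+j₂−J=1  J+j₁−j₂=0  J−j₁+j₂=4  j₁+j₂+J+1=6
(j₁±m₁, j₂±m₂, J±M) = (0,1,2,3,1,3)
P² = 12
sum k=1..1:
  [1] −1/6 = -1/6
S = -1/6
C² = P²·S² = 1/3 ; C = -0.577350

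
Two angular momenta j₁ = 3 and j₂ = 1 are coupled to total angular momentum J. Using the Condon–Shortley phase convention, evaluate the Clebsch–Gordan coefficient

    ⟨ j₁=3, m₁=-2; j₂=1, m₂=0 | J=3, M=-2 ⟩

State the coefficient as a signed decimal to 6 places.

triangle: 1!×5!×1!/8! = 120/40320
(j±m)!: 1!×5!×1!×1!×1!×5! = 14400
prefactor² = (2J+1)×Δ×N² = 300
  k=0: +1/(0!×1!×5!×1!×0!×0!) = 1/120
  k=1: −1/(1!×0!×4!×0!×1!×1!) = -1/24
Σ = -1/30  ⇒  CG² = 300×(-1/30)² = 1/3
CG = −√(1/3) = -0.577350

-0.577350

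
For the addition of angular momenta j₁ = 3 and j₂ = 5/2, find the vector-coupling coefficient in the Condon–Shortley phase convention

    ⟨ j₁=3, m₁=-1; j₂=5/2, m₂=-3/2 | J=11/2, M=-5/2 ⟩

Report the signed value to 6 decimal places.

triangle: 0!·6!·5!/12! = 86400/479001600
(j±m)!: 2!·4!·1!·4!·3!·8! = 278691840
prefactor² = (2J+1)·Δ·N² = 6635520/11
  k=0: +1/(0!·0!·4!·1!·2!·4!) = 1/1152
Σ = 1/1152  ⇒  CG² = 6635520/11·1/1152² = 5/11
CG = +√(5/11) = +0.674200

+√(5/11) = +0.674200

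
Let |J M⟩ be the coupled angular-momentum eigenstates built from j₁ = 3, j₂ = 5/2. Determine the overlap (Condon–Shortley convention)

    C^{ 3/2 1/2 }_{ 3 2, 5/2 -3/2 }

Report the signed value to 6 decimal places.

j₁+j₂−J=4  J+j₁−j₂=2  J−j₁+j₂=1  j₁+j₂+J+1=8
(j₁±m₁, j₂±m₂, J±M) = (5,1,1,4,2,1)
P² = 192/7
sum k=0..1:
  [0] +1/24 = 1/24
  [1] −1/12 = -1/12
S = -1/24
C² = P²·S² = 1/21 ; C = -0.218218

-0.218218  (= −√(1/21))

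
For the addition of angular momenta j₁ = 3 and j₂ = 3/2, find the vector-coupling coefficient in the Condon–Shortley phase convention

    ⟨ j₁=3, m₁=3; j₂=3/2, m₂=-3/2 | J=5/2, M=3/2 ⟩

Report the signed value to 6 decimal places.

√[6·2!4!1!/8! · 6!0!0!3!4!1!] = √(5184/7)
  +(−1)^0/∏(0,2,0,0,4,1)! = 1/48  (running 1/48)
⟨..|..⟩ = √(5184/7)·(1/48) = +0.566947

+0.566947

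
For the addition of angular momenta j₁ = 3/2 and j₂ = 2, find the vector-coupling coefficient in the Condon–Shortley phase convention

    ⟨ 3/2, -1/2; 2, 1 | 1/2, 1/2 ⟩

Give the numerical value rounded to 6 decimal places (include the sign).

+√(3/10) ≈ +0.547723

√[2·3!0!1!/5! · 1!2!3!1!1!0!] = √(6/5)
  +(−1)^2/∏(2,1,0,1,0,0)! = 1/2  (running 1/2)
⟨..|..⟩ = √(6/5)·(1/2) = +0.547723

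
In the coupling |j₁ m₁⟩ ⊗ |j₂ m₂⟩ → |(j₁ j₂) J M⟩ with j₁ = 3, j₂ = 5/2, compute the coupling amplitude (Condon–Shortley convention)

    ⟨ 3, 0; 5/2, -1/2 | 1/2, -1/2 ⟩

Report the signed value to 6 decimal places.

+0.377964

j₁+j₂−J=5  J+j₁−j₂=1  J−j₁+j₂=0  j₁+j₂+J+1=7
(j₁±m₁, j₂±m₂, J±M) = (3,3,2,3,0,1)
P² = 144/7
sum k=2..2:
  [2] +1/12 = 1/12
S = 1/12
C² = P²·S² = 1/7 ; C = +0.377964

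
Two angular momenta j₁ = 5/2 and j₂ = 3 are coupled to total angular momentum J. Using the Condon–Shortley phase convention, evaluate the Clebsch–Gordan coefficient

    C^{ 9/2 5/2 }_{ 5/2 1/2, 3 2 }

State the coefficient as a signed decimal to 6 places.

-0.497468  (= −√(49/198))

triangle: 1!·4!·5!/11! = 2880/39916800
(j±m)!: 3!·2!·5!·1!·7!·2! = 14515200
prefactor² = (2J+1)·Δ·N² = 115200/11
  k=0: +1/(0!·1!·2!·5!·2!·0!) = 1/480
  k=1: −1/(1!·0!·1!·4!·3!·1!) = -1/144
Σ = -7/1440  ⇒  CG² = 115200/11·(-7/1440)² = 49/198
CG = −√(49/198) = -0.497468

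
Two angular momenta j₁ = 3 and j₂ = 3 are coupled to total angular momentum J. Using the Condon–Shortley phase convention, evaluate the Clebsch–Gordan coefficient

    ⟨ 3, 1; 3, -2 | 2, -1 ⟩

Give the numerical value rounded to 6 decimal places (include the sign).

j₁+j₂−J=4  J+j₁−j₂=2  J−j₁+j₂=2  j₁+j₂+J+1=9
(j₁±m₁, j₂±m₂, J±M) = (4,2,1,5,1,3)
P² = 320/7
sum k=0..1:
  [0] +1/48 = 1/48
  [1] −1/12 = -1/12
S = -1/16
C² = P²·S² = 5/28 ; C = -0.422577

-0.422577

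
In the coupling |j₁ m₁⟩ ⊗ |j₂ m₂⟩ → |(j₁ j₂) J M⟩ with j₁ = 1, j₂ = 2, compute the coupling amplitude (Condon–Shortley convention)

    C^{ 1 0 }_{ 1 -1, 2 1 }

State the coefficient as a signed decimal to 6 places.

triangle: 2!*0!*2!/5! = 4/120
(j±m)!: 0!*2!*3!*1!*1!*1! = 12
prefactor² = (2J+1)*Δ*N² = 6/5
  k=2: +1/(2!*0!*0!*1!*0!*1!) = 1/2
Σ = 1/2  ⇒  CG² = 6/5*1/2² = 3/10
CG = +√(3/10) = +0.547723

+0.547723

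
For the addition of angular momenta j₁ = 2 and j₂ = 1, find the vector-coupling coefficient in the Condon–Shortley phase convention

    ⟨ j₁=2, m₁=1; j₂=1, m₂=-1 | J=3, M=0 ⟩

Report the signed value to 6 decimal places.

+√(1/5) = +0.447214

triangle: 0!*4!*2!/7! = 48/5040
(j±m)!: 3!*1!*0!*2!*3!*3! = 432
prefactor² = (2J+1)*Δ*N² = 144/5
  k=0: +1/(0!*0!*1!*0!*3!*2!) = 1/12
Σ = 1/12  ⇒  CG² = 144/5*1/12² = 1/5
CG = +√(1/5) = +0.447214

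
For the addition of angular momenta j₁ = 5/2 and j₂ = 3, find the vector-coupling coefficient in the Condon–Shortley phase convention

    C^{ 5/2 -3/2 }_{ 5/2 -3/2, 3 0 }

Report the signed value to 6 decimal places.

triangle: 3!*2!*3!/9! = 72/362880
(j±m)!: 1!*4!*3!*3!*1!*4! = 20736
prefactor² = (2J+1)*Δ*N² = 864/35
  k=2: +1/(2!*1!*2!*1!*0!*2!) = 1/8
  k=3: −1/(3!*0!*1!*0!*1!*3!) = -1/36
Σ = 7/72  ⇒  CG² = 864/35*7/72² = 7/30
CG = +√(7/30) = +0.483046

+√(7/30) = +0.483046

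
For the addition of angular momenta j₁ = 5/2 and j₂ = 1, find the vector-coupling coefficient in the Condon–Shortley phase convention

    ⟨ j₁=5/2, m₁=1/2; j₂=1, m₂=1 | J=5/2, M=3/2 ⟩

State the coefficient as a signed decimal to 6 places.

-0.676123

√[6·1!4!1!/7! · 3!2!2!0!4!1!] = √(576/35)
  +(−1)^1/∏(1,0,1,1,3,0)! = -1/6  (running -1/6)
⟨..|..⟩ = √(576/35)·(-1/6) = -0.676123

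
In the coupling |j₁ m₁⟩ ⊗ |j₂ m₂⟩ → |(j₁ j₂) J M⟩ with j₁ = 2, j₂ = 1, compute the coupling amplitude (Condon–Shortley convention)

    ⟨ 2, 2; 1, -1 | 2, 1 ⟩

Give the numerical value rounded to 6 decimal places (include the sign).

√[5·1!3!1!/6! · 4!0!0!2!3!1!] = √(12)
  +(−1)^0/∏(0,1,0,0,3,1)! = 1/6  (running 1/6)
⟨..|..⟩ = √(12)·(1/6) = +0.577350

+√(1/3) = +0.577350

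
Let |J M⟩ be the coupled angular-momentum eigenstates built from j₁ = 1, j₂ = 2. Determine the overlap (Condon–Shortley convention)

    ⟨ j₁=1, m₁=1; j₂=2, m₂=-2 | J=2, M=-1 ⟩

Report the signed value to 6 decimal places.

+0.577350

√[5·1!1!3!/6! · 2!0!0!4!1!3!] = √(12)
  +(−1)^0/∏(0,1,0,0,1,3)! = 1/6  (running 1/6)
⟨..|..⟩ = √(12)·(1/6) = +0.577350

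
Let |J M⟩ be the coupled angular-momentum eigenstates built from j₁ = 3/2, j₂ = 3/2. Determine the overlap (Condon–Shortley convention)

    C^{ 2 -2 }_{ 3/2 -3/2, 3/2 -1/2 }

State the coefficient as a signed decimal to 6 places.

-0.707107  (= −√(1/2))

√[5·1!2!2!/6! · 0!3!1!2!0!4!] = √(8)
  +(−1)^1/∏(1,0,2,0,0,2)! = -1/4  (running -1/4)
⟨..|..⟩ = √(8)·(-1/4) = -0.707107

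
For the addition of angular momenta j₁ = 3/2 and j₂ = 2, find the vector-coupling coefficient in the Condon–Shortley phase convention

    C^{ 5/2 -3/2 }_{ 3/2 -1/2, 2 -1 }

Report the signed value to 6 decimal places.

j₁+j₂−J=1  J+j₁−j₂=2  J−j₁+j₂=3  j₁+j₂+J+1=7
(j₁±m₁, j₂±m₂, J±M) = (1,2,1,3,1,4)
P² = 144/35
sum k=0..1:
  [0] +1/4 = 1/4
  [1] −1/6 = -1/6
S = 1/12
C² = P²·S² = 1/35 ; C = +0.169031

+0.169031  (= +√(1/35))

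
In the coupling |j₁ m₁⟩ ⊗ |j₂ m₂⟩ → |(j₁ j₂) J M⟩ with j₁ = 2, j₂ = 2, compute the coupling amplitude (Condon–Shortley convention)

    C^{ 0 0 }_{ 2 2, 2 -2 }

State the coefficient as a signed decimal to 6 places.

+0.447214  (= +√(1/5))

j₁+j₂−J=4  J+j₁−j₂=0  J−j₁+j₂=0  j₁+j₂+J+1=5
(j₁±m₁, j₂±m₂, J±M) = (4,0,0,4,0,0)
P² = 576/5
sum k=0..0:
  [0] +1/24 = 1/24
S = 1/24
C² = P²·S² = 1/5 ; C = +0.447214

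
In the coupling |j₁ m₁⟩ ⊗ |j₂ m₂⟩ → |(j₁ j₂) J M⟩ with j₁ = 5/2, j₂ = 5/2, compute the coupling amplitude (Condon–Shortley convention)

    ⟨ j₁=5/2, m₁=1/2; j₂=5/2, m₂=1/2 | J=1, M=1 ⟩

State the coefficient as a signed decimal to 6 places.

triangle: 4!×1!×1!/7! = 24/5040
(j±m)!: 3!×2!×3!×2!×2!×0! = 288
prefactor² = (2J+1)×Δ×N² = 144/35
  k=2: +1/(2!×2!×0!×1!×1!×0!) = 1/4
Σ = 1/4  ⇒  CG² = 144/35×1/4² = 9/35
CG = +√(9/35) = +0.507093

+0.507093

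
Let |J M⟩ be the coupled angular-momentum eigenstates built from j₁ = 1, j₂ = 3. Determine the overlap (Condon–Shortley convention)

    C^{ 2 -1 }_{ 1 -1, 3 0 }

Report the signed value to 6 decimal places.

√[5·2!0!4!/7! · 0!2!3!3!1!3!] = √(144/7)
  +(−1)^2/∏(2,0,0,1,0,3)! = 1/12  (running 1/12)
⟨..|..⟩ = √(144/7)·(1/12) = +0.377964

+0.377964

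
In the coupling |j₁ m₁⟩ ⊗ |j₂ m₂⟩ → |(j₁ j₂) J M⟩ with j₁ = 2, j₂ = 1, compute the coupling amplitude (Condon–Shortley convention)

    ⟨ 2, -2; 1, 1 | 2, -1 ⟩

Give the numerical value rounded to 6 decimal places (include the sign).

−√(1/3) ≈ -0.577350

j₁+j₂−J=1  J+j₁−j₂=3  J−j₁+j₂=1  j₁+j₂+J+1=6
(j₁±m₁, j₂±m₂, J±M) = (0,4,2,0,1,3)
P² = 12
sum k=1..1:
  [1] −1/6 = -1/6
S = -1/6
C² = P²·S² = 1/3 ; C = -0.577350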